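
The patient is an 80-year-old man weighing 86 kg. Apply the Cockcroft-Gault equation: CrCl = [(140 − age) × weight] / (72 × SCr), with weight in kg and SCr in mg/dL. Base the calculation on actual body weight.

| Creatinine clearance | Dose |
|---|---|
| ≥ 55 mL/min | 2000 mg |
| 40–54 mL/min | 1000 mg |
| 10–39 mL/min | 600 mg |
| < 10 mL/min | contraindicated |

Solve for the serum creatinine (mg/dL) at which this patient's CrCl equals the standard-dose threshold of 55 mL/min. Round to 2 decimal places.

Standard dose requires CrCl ≥ 55 mL/min.
Set (140 − 80) × 86 / (72 × SCr) = 55
SCr = (140 − 80) × 86 / (72 × 55) = 1.303 mg/dL

1.30 mg/dL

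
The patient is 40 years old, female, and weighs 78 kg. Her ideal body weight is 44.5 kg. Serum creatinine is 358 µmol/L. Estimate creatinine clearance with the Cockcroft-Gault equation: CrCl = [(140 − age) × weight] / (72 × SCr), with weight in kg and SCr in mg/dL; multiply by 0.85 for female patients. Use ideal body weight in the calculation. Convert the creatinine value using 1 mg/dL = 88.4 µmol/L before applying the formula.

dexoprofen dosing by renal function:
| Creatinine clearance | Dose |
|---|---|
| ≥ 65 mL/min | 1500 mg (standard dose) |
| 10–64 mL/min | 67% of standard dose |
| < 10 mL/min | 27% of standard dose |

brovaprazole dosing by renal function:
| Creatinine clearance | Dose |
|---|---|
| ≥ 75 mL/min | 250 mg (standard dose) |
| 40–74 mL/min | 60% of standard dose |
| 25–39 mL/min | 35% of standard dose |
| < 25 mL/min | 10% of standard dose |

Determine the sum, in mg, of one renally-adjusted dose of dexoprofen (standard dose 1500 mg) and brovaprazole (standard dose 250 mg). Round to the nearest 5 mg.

SCr = 358 / 88.4 = 4.05 mg/dL
CrCl = (140 − 40) × 44.5 / (72 × 4.05) × 0.85 = 4450.0 / 291.60 × 0.85 ≈ 13.0 mL/min
CrCl ≈ 13 mL/min.
dexoprofen: 10–64 mL/min → 67% of 1500 mg = 1005 mg.
brovaprazole: < 25 mL/min → 10% of 250 mg = 25 mg.
Total = 1005 + 25 = 1030 mg.

1030 mg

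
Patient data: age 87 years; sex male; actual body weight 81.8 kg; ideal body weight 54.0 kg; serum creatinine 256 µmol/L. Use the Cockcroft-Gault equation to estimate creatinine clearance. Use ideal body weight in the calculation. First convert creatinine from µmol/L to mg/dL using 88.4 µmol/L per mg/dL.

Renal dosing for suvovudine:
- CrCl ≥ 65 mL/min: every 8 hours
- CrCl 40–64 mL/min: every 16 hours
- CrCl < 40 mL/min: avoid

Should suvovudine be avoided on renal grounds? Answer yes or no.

SCr = 256 / 88.4 = 2.896 mg/dL
CrCl = (140 − 87) × 54 / (72 × 2.896) = 2862.0 / 208.51 ≈ 13.7 mL/min
CrCl ≈ 14 mL/min, which is < 40 mL/min.

yes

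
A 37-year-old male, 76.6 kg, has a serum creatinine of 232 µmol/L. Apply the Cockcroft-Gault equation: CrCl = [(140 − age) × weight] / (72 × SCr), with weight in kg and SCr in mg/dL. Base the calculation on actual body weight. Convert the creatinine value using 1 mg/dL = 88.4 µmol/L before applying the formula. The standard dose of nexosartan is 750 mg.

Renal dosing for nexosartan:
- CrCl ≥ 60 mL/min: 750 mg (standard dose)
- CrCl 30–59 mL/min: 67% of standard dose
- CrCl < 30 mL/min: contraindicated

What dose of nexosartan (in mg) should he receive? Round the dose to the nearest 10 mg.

500 mg

SCr = 232 / 88.4 = 2.624 mg/dL
CrCl = (140 − 37) × 76.6 / (72 × 2.624) = 7889.8 / 188.93 ≈ 41.8 mL/min
CrCl ≈ 42 mL/min → bracket 30–59 mL/min.
67% of 750 mg = 502.5 mg → 500 mg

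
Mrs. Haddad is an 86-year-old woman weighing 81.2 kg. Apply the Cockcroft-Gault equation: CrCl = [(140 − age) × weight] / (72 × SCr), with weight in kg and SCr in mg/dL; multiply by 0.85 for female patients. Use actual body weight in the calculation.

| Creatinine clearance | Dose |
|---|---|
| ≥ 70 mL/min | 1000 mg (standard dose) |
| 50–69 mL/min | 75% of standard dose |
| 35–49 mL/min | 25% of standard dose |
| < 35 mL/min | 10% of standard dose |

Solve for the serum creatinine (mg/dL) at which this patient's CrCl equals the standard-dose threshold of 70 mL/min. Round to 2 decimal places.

0.74 mg/dL

Standard dose requires CrCl ≥ 70 mL/min.
Set (140 − 86) × 81.2 × 0.85 / (72 × SCr) = 70
SCr = (140 − 86) × 81.2 × 0.85 / (72 × 70) = 0.739 mg/dL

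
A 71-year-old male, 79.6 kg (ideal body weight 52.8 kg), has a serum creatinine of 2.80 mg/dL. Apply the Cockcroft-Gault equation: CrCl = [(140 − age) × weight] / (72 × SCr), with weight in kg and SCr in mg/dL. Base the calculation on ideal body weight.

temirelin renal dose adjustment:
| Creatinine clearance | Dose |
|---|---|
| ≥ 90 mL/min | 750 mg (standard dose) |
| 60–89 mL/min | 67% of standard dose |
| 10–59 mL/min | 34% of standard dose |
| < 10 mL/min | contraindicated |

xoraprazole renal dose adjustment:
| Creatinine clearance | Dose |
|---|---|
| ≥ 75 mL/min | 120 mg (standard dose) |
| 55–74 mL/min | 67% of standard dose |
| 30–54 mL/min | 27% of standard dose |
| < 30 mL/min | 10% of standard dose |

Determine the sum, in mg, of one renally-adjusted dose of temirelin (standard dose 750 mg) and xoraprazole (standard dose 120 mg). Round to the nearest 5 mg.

265 mg

CrCl = (140 − 71) × 52.8 / (72 × 2.8) = 3643.2 / 201.60 ≈ 18.1 mL/min
CrCl ≈ 18 mL/min.
temirelin: 10–59 mL/min → 34% of 750 mg = 255 mg.
xoraprazole: < 30 mL/min → 10% of 120 mg = 12 mg.
Total = 255 + 12 = 267 mg.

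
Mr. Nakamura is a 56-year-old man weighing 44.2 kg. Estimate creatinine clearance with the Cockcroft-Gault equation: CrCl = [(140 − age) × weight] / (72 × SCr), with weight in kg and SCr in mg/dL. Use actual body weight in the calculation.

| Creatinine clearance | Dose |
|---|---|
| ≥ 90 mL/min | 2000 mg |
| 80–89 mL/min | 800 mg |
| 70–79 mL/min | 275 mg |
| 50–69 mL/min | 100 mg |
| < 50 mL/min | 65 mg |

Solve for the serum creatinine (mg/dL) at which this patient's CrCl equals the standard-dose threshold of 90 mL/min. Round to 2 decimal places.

0.57 mg/dL

Standard dose requires CrCl ≥ 90 mL/min.
Set (140 − 56) × 44.2 / (72 × SCr) = 90
SCr = (140 − 56) × 44.2 / (72 × 90) = 0.573 mg/dL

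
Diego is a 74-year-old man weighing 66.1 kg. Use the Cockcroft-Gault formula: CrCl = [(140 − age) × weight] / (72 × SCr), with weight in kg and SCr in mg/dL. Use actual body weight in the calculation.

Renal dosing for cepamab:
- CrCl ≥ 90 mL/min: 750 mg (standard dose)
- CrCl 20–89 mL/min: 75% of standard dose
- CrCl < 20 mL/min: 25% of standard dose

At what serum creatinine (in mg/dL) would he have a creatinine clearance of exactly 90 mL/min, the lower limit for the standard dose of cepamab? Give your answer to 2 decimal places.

Standard dose requires CrCl ≥ 90 mL/min.
Set (140 − 74) × 66.1 / (72 × SCr) = 90
SCr = (140 − 74) × 66.1 / (72 × 90) = 0.673 mg/dL

0.67 mg/dL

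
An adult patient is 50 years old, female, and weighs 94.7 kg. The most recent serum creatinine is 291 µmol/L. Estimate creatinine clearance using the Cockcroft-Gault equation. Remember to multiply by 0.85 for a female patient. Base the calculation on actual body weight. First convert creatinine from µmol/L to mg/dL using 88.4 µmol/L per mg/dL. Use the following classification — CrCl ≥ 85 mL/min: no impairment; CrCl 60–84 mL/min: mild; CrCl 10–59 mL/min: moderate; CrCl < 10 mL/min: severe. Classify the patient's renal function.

SCr = 291 / 88.4 = 3.292 mg/dL
CrCl = (140 − 50) × 94.7 / (72 × 3.292) × 0.85 = 8523.0 / 237.02 × 0.85 ≈ 30.6 mL/min
31 mL/min falls in the 'moderate' range.

moderate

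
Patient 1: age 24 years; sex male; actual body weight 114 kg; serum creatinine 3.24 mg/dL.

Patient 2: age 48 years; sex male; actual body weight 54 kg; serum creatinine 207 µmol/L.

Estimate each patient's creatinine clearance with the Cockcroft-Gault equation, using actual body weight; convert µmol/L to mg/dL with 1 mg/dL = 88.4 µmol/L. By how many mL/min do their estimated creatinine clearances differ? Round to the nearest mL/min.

27 mL/min

Patient 1: CrCl = (140 − 24) × 114 / (72 × 3.24) = 13224.0 / 233.28 ≈ 56.7 mL/min
Patient 2: SCr = 207 / 88.4 = 2.342 mg/dL
Patient 2: CrCl = (140 − 48) × 54 / (72 × 2.342) = 4968.0 / 168.62 ≈ 29.5 mL/min
|56.7 − 29.5| = 27.2 mL/min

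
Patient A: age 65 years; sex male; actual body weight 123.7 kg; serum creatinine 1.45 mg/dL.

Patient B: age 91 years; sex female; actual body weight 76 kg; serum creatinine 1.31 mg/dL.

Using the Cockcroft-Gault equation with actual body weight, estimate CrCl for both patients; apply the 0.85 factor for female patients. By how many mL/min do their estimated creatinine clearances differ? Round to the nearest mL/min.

Patient A: CrCl = (140 − 65) × 123.7 / (72 × 1.45) = 9277.5 / 104.40 ≈ 88.9 mL/min
Patient B: CrCl = (140 − 91) × 76 / (72 × 1.31) × 0.85 = 3724.0 / 94.32 × 0.85 ≈ 33.6 mL/min
|88.9 − 33.6| = 55.3 mL/min

55 mL/min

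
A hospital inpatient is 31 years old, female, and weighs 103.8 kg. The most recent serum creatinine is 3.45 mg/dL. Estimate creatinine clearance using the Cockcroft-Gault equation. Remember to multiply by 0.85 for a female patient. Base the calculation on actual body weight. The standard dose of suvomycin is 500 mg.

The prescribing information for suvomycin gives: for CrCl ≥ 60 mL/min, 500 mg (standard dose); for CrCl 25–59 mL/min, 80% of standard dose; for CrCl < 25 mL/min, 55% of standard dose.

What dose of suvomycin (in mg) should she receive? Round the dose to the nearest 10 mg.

CrCl = (140 − 31) × 103.8 / (72 × 3.45) × 0.85 = 11314.2 / 248.40 × 0.85 ≈ 38.7 mL/min
CrCl ≈ 39 mL/min → bracket 25–59 mL/min.
80% of 500 mg = 400 mg

400 mg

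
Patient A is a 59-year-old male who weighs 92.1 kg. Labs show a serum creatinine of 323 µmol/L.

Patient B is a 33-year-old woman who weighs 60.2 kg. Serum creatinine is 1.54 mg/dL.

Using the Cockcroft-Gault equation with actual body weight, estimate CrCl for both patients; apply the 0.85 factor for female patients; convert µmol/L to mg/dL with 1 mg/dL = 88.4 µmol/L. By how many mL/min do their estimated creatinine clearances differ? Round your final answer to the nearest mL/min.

Patient A: SCr = 323 / 88.4 = 3.654 mg/dL
Patient A: CrCl = (140 − 59) × 92.1 / (72 × 3.654) = 7460.1 / 263.09 ≈ 28.4 mL/min
Patient B: CrCl = (140 − 33) × 60.2 / (72 × 1.54) × 0.85 = 6441.4 / 110.88 × 0.85 ≈ 49.4 mL/min
|28.4 − 49.4| = 21.0 mL/min

21 mL/min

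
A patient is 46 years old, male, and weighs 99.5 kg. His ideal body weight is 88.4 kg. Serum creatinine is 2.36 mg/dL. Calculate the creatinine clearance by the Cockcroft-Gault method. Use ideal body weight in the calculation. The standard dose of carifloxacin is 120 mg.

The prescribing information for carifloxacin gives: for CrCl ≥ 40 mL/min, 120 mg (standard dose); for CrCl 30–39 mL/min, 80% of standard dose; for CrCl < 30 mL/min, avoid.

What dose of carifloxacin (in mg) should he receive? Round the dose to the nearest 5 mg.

120 mg

CrCl = (140 − 46) × 88.4 / (72 × 2.36) = 8309.6 / 169.92 ≈ 48.9 mL/min
CrCl ≈ 49 mL/min → bracket ≥ 40 mL/min.
100% of 120 mg = 120 mg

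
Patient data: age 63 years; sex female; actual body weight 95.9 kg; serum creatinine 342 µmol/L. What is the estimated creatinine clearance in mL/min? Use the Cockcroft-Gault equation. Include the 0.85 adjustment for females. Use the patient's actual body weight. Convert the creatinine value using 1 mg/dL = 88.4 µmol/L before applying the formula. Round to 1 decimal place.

SCr = 342 / 88.4 = 3.869 mg/dL
CrCl = (140 − 63) × 95.9 / (72 × 3.869) × 0.85 = 7384.3 / 278.57 × 0.85 ≈ 22.5 mL/min

22.5 mL/min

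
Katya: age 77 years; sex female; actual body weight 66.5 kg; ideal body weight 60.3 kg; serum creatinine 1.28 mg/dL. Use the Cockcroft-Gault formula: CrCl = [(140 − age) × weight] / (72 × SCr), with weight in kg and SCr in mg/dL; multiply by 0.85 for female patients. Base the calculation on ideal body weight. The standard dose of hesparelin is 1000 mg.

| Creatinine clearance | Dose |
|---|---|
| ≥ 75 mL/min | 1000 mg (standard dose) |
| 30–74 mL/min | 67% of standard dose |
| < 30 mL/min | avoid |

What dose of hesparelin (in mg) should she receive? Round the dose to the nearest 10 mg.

CrCl = (140 − 77) × 60.3 / (72 × 1.28) × 0.85 = 3798.9 / 92.16 × 0.85 ≈ 35.0 mL/min
CrCl ≈ 35 mL/min → bracket 30–74 mL/min.
67% of 1000 mg = 670 mg

670 mg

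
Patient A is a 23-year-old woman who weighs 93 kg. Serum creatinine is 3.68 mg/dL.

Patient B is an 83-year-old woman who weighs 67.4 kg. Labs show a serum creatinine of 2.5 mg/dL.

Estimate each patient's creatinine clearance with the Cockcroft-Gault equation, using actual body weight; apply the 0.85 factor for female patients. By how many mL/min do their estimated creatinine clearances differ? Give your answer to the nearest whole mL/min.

17 mL/min

Patient A: CrCl = (140 − 23) × 93 / (72 × 3.68) × 0.85 = 10881.0 / 264.96 × 0.85 ≈ 34.9 mL/min
Patient B: CrCl = (140 − 83) × 67.4 / (72 × 2.5) × 0.85 = 3841.8 / 180.00 × 0.85 ≈ 18.1 mL/min
|34.9 − 18.1| = 16.8 mL/min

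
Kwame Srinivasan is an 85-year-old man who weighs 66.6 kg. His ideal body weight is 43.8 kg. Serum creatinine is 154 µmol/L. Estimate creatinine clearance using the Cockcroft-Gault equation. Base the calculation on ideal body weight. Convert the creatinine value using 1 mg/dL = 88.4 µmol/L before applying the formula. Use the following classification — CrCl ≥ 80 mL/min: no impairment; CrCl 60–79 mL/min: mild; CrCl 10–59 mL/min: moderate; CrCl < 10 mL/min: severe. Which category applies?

SCr = 154 / 88.4 = 1.742 mg/dL
CrCl = (140 − 85) × 43.8 / (72 × 1.742) = 2409.0 / 125.42 ≈ 19.2 mL/min
19 mL/min falls in the 'moderate' range.

moderate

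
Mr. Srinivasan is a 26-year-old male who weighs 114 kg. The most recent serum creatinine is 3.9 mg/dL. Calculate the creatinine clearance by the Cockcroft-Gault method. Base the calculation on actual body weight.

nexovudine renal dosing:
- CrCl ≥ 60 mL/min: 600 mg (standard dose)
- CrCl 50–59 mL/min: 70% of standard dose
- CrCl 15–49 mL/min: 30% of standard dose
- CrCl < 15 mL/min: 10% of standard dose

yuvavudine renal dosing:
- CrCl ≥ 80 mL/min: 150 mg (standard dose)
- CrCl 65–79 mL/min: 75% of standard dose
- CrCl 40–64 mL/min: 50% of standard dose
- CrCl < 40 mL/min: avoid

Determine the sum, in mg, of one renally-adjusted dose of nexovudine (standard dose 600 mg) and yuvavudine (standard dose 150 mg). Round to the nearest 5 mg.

CrCl = (140 − 26) × 114 / (72 × 3.9) = 12996.0 / 280.80 ≈ 46.3 mL/min
CrCl ≈ 46 mL/min.
nexovudine: 15–49 mL/min → 30% of 600 mg = 180 mg.
yuvavudine: 40–64 mL/min → 50% of 150 mg = 75 mg.
Total = 180 + 75 = 255 mg.

255 mg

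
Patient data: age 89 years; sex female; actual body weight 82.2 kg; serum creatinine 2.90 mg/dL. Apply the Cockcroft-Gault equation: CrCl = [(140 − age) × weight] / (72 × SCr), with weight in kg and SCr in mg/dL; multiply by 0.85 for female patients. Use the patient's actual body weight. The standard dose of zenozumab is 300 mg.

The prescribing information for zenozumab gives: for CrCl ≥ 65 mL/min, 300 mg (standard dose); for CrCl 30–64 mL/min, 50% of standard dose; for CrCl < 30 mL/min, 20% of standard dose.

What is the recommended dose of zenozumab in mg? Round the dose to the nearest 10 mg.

60 mg

CrCl = (140 − 89) × 82.2 / (72 × 2.9) × 0.85 = 4192.2 / 208.80 × 0.85 ≈ 17.1 mL/min
CrCl ≈ 17 mL/min → bracket < 30 mL/min.
20% of 300 mg = 60 mg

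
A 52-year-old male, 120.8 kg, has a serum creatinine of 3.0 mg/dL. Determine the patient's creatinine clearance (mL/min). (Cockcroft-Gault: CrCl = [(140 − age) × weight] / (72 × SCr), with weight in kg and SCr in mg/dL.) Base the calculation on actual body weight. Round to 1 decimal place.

49.2 mL/min

CrCl = (140 − 52) × 120.8 / (72 × 3) = 10630.4 / 216.00 ≈ 49.2 mL/min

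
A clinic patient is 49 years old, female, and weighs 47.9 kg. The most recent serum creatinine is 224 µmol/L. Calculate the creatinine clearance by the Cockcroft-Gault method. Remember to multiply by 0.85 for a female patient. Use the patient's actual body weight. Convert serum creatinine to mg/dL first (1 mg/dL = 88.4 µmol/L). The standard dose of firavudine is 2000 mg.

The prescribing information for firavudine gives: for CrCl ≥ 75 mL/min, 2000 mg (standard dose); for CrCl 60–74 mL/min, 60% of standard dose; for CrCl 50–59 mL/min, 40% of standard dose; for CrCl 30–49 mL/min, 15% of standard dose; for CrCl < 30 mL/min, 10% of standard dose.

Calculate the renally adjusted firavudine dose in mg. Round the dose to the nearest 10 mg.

SCr = 224 / 88.4 = 2.534 mg/dL
CrCl = (140 − 49) × 47.9 / (72 × 2.534) × 0.85 = 4358.9 / 182.45 × 0.85 ≈ 20.3 mL/min
CrCl ≈ 20 mL/min → bracket < 30 mL/min.
10% of 2000 mg = 200 mg

200 mg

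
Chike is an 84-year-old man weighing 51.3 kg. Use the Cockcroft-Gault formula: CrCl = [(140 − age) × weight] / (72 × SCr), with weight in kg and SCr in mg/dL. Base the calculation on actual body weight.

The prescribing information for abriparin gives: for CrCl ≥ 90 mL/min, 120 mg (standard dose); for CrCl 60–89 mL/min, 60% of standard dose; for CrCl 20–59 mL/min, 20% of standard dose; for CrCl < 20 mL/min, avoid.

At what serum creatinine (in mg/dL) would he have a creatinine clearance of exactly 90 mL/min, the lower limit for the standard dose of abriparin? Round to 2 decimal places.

Standard dose requires CrCl ≥ 90 mL/min.
Set (140 − 84) × 51.3 / (72 × SCr) = 90
SCr = (140 − 84) × 51.3 / (72 × 90) = 0.443 mg/dL

0.44 mg/dL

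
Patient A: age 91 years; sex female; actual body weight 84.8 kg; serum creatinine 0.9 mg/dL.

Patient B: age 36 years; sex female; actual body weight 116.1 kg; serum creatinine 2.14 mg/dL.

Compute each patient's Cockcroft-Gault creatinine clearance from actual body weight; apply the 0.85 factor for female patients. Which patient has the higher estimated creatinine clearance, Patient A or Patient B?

Patient A: CrCl = (140 − 91) × 84.8 / (72 × 0.9) × 0.85 = 4155.2 / 64.80 × 0.85 ≈ 54.5 mL/min
Patient B: CrCl = (140 − 36) × 116.1 / (72 × 2.14) × 0.85 = 12074.4 / 154.08 × 0.85 ≈ 66.6 mL/min
54.5 vs 66.6 mL/min → Patient B is higher.

Patient B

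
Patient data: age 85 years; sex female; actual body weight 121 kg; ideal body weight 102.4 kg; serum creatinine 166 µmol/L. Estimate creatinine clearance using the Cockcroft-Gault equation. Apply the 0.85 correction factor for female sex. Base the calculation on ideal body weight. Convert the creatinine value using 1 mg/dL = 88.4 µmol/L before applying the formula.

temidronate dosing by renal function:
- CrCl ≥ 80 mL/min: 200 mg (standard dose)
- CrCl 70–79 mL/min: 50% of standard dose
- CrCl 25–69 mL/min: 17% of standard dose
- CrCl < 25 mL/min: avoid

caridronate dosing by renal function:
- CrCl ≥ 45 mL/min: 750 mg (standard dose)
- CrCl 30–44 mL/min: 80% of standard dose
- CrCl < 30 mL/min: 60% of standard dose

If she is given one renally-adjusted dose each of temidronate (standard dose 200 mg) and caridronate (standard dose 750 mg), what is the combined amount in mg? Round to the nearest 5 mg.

SCr = 166 / 88.4 = 1.878 mg/dL
CrCl = (140 − 85) × 102.4 / (72 × 1.878) × 0.85 = 5632.0 / 135.22 × 0.85 ≈ 35.4 mL/min
CrCl ≈ 35 mL/min.
temidronate: 25–69 mL/min → 17% of 200 mg = 34 mg.
caridronate: 30–44 mL/min → 80% of 750 mg = 600 mg.
Total = 34 + 600 = 634 mg.

635 mg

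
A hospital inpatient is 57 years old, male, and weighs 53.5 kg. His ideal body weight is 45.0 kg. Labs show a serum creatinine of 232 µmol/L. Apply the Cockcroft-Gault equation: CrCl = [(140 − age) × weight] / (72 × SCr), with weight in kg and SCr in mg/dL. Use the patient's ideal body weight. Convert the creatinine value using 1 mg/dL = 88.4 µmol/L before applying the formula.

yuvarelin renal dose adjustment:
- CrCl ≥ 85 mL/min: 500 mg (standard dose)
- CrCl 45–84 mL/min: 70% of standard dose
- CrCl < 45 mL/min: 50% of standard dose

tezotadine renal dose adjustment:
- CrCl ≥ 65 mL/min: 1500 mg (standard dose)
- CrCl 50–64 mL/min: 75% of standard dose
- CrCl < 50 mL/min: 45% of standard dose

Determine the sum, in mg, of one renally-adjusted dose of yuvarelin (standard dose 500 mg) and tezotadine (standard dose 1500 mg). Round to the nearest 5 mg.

SCr = 232 / 88.4 = 2.624 mg/dL
CrCl = (140 − 57) × 45 / (72 × 2.624) = 3735.0 / 188.93 ≈ 19.8 mL/min
CrCl ≈ 20 mL/min.
yuvarelin: < 45 mL/min → 50% of 500 mg = 250 mg.
tezotadine: < 50 mL/min → 45% of 1500 mg = 675 mg.
Total = 250 + 675 = 925 mg.

925 mg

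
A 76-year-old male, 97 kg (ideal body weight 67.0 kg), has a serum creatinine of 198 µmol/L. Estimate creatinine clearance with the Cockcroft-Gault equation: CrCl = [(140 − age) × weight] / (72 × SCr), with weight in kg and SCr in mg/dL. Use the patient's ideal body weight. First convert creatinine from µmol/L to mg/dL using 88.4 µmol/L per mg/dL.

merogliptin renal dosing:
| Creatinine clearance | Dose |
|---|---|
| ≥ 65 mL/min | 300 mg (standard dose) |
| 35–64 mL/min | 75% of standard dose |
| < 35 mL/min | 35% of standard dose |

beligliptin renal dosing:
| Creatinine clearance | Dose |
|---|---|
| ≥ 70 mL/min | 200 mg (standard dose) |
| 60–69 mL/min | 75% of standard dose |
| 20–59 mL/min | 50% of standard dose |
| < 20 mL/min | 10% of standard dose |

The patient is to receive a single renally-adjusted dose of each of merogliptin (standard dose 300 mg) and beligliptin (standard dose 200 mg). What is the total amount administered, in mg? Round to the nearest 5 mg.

205 mg

SCr = 198 / 88.4 = 2.24 mg/dL
CrCl = (140 − 76) × 67 / (72 × 2.24) = 4288.0 / 161.28 ≈ 26.6 mL/min
CrCl ≈ 27 mL/min.
merogliptin: < 35 mL/min → 35% of 300 mg = 105 mg.
beligliptin: 20–59 mL/min → 50% of 200 mg = 100 mg.
Total = 105 + 100 = 205 mg.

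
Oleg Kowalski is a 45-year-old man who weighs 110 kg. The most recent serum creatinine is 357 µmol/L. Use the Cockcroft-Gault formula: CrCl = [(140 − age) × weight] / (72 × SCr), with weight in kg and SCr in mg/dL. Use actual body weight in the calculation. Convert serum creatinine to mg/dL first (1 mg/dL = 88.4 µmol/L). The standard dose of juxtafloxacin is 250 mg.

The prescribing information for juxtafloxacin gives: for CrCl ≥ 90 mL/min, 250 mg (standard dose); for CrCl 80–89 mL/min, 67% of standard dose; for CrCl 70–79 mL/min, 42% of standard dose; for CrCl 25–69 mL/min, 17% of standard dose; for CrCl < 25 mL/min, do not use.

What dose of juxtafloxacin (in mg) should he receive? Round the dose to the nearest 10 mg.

40 mg

SCr = 357 / 88.4 = 4.038 mg/dL
CrCl = (140 − 45) × 110 / (72 × 4.038) = 10450.0 / 290.74 ≈ 35.9 mL/min
CrCl ≈ 36 mL/min → bracket 25–69 mL/min.
17% of 250 mg = 42.5 mg → 40 mg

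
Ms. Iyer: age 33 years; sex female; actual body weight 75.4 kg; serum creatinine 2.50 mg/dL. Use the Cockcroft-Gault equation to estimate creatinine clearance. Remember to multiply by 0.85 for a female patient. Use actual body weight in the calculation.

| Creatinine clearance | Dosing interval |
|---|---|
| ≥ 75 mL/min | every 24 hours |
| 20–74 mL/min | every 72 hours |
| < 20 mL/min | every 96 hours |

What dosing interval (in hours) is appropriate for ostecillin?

every 72 hours

CrCl = (140 − 33) × 75.4 / (72 × 2.5) × 0.85 = 8067.8 / 180.00 × 0.85 ≈ 38.1 mL/min
CrCl ≈ 38 mL/min → bracket 20–74 mL/min → every 72 hours.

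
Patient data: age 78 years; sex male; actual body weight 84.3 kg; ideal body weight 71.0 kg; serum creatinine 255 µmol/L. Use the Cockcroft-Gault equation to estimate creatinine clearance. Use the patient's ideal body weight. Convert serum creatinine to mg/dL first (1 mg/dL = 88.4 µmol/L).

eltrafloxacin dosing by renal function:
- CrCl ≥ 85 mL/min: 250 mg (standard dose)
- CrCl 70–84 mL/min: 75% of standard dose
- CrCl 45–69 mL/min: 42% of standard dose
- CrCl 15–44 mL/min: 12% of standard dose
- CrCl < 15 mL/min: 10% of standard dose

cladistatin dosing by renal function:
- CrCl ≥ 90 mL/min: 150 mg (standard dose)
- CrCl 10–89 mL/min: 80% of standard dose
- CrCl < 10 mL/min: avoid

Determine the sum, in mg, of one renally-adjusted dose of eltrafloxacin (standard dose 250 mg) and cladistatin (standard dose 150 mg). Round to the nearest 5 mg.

SCr = 255 / 88.4 = 2.885 mg/dL
CrCl = (140 − 78) × 71 / (72 × 2.885) = 4402.0 / 207.72 ≈ 21.2 mL/min
CrCl ≈ 21 mL/min.
eltrafloxacin: 15–44 mL/min → 12% of 250 mg = 30 mg.
cladistatin: 10–89 mL/min → 80% of 150 mg = 120 mg.
Total = 30 + 120 = 150 mg.

150 mg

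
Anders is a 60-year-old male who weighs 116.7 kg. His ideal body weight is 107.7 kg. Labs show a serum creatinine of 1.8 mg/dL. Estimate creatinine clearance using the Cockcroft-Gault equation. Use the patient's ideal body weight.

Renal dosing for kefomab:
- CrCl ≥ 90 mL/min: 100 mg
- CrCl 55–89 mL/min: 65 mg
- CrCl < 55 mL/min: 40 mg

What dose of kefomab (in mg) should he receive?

65 mg

CrCl = (140 − 60) × 107.7 / (72 × 1.8) = 8616.0 / 129.60 ≈ 66.5 mL/min
CrCl ≈ 66 mL/min → bracket 55–89 mL/min.
Dose for this bracket: 65 mg.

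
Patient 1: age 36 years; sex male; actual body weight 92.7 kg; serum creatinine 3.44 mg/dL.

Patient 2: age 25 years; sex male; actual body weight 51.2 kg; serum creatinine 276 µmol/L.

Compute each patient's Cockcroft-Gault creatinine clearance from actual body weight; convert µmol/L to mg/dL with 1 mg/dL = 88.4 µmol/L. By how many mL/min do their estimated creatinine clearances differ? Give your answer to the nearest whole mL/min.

13 mL/min

Patient 1: CrCl = (140 − 36) × 92.7 / (72 × 3.44) = 9640.8 / 247.68 ≈ 38.9 mL/min
Patient 2: SCr = 276 / 88.4 = 3.122 mg/dL
Patient 2: CrCl = (140 − 25) × 51.2 / (72 × 3.122) = 5888.0 / 224.78 ≈ 26.2 mL/min
|38.9 − 26.2| = 12.7 mL/min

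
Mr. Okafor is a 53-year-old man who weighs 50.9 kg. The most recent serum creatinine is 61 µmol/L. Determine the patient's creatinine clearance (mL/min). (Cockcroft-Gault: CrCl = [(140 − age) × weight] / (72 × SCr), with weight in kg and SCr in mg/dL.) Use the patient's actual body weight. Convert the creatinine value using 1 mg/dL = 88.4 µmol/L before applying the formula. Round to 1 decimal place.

SCr = 61 / 88.4 = 0.69 mg/dL
CrCl = (140 − 53) × 50.9 / (72 × 0.69) = 4428.3 / 49.68 ≈ 89.1 mL/min

89.1 mL/min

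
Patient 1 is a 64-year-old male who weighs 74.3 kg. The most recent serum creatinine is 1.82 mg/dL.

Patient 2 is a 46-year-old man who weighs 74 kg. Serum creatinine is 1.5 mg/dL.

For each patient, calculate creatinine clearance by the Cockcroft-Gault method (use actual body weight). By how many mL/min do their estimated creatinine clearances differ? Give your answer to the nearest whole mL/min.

21 mL/min

Patient 1: CrCl = (140 − 64) × 74.3 / (72 × 1.82) = 5646.8 / 131.04 ≈ 43.1 mL/min
Patient 2: CrCl = (140 − 46) × 74 / (72 × 1.5) = 6956.0 / 108.00 ≈ 64.4 mL/min
|43.1 − 64.4| = 21.3 mL/min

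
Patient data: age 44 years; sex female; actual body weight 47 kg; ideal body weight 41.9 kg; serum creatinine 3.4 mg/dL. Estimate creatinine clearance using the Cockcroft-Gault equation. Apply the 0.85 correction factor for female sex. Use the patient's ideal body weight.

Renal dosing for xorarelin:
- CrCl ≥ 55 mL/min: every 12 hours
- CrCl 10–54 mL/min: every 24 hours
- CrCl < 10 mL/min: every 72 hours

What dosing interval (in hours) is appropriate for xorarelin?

every 24 hours

CrCl = (140 − 44) × 41.9 / (72 × 3.4) × 0.85 = 4022.4 / 244.80 × 0.85 ≈ 14.0 mL/min
CrCl ≈ 14 mL/min → bracket 10–54 mL/min → every 24 hours.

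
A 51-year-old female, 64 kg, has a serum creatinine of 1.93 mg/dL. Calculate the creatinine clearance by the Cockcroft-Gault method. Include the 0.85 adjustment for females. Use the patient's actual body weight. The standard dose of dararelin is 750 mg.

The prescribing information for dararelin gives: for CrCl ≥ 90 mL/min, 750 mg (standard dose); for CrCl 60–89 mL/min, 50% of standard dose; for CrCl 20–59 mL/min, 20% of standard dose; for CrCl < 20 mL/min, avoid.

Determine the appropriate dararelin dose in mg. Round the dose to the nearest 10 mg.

150 mg

CrCl = (140 − 51) × 64 / (72 × 1.93) × 0.85 = 5696.0 / 138.96 × 0.85 ≈ 34.8 mL/min
CrCl ≈ 35 mL/min → bracket 20–59 mL/min.
20% of 750 mg = 150 mg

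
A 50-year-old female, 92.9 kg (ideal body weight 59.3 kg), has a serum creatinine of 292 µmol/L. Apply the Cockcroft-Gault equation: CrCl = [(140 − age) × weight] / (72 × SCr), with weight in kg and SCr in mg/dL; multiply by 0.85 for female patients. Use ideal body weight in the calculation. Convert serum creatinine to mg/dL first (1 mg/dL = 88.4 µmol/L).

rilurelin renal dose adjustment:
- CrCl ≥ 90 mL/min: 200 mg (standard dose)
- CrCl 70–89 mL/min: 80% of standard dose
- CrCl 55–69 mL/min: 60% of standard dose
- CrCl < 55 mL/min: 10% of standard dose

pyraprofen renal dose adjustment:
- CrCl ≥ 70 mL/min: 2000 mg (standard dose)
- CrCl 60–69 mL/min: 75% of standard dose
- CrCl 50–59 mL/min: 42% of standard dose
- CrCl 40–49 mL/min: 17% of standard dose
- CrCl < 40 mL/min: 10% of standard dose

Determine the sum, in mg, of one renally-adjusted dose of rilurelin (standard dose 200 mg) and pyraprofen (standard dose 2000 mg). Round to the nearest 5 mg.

SCr = 292 / 88.4 = 3.303 mg/dL
CrCl = (140 − 50) × 59.3 / (72 × 3.303) × 0.85 = 5337.0 / 237.82 × 0.85 ≈ 19.1 mL/min
CrCl ≈ 19 mL/min.
rilurelin: < 55 mL/min → 10% of 200 mg = 20 mg.
pyraprofen: < 40 mL/min → 10% of 2000 mg = 200 mg.
Total = 20 + 200 = 220 mg.

220 mg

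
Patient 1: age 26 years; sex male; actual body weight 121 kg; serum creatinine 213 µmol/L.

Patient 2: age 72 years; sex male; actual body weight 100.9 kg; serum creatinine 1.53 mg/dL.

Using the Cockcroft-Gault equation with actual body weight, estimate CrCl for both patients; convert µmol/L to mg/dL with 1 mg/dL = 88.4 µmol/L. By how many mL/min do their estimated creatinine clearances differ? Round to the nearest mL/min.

Patient 1: SCr = 213 / 88.4 = 2.41 mg/dL
Patient 1: CrCl = (140 − 26) × 121 / (72 × 2.41) = 13794.0 / 173.52 ≈ 79.5 mL/min
Patient 2: CrCl = (140 − 72) × 100.9 / (72 × 1.53) = 6861.2 / 110.16 ≈ 62.3 mL/min
|79.5 − 62.3| = 17.2 mL/min

17 mL/min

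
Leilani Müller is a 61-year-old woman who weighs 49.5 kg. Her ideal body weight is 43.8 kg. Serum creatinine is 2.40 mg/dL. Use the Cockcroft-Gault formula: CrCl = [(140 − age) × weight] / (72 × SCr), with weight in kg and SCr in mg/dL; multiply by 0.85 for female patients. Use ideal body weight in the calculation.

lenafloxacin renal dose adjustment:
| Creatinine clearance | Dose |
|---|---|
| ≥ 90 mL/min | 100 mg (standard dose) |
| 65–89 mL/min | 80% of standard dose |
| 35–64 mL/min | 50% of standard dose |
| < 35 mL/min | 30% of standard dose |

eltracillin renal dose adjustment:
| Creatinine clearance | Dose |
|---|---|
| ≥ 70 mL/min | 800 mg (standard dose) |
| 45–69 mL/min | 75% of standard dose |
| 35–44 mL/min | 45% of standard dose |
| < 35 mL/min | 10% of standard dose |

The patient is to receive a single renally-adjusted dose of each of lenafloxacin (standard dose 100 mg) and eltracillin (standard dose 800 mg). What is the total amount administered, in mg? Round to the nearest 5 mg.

CrCl = (140 − 61) × 43.8 / (72 × 2.4) × 0.85 = 3460.2 / 172.80 × 0.85 ≈ 17.0 mL/min
CrCl ≈ 17 mL/min.
lenafloxacin: < 35 mL/min → 30% of 100 mg = 30 mg.
eltracillin: < 35 mL/min → 10% of 800 mg = 80 mg.
Total = 30 + 80 = 110 mg.

110 mg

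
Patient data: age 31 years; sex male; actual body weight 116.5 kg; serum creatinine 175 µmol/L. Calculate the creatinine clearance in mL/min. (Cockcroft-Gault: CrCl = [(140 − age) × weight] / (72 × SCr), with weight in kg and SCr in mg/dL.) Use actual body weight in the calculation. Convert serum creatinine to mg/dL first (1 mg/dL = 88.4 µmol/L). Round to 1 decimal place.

SCr = 175 / 88.4 = 1.98 mg/dL
CrCl = (140 − 31) × 116.5 / (72 × 1.98) = 12698.5 / 142.56 ≈ 89.1 mL/min

89.1 mL/min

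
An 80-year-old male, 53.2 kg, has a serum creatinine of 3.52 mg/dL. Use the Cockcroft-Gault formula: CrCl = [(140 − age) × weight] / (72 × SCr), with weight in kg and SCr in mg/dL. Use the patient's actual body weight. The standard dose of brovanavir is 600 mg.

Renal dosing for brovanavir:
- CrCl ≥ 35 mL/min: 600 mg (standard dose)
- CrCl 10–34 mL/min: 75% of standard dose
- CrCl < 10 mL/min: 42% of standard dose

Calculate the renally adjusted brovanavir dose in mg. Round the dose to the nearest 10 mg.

450 mg

CrCl = (140 − 80) × 53.2 / (72 × 3.52) = 3192.0 / 253.44 ≈ 12.6 mL/min
CrCl ≈ 13 mL/min → bracket 10–34 mL/min.
75% of 600 mg = 450 mg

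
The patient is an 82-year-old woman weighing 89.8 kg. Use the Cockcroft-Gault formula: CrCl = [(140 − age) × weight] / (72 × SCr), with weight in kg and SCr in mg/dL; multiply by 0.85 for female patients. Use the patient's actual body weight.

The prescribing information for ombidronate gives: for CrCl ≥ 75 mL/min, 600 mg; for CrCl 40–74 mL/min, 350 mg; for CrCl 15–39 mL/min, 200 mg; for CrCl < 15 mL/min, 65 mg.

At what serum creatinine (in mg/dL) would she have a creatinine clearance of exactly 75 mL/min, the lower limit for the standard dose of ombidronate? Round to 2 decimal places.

0.82 mg/dL

Standard dose requires CrCl ≥ 75 mL/min.
Set (140 − 82) × 89.8 × 0.85 / (72 × SCr) = 75
SCr = (140 − 82) × 89.8 × 0.85 / (72 × 75) = 0.820 mg/dL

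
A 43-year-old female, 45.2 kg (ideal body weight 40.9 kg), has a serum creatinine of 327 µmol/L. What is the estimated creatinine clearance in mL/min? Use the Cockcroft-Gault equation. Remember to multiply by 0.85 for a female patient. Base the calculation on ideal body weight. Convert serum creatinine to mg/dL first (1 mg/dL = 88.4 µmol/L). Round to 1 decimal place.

SCr = 327 / 88.4 = 3.699 mg/dL
CrCl = (140 − 43) × 40.9 / (72 × 3.699) × 0.85 = 3967.3 / 266.33 × 0.85 ≈ 12.7 mL/min

12.7 mL/min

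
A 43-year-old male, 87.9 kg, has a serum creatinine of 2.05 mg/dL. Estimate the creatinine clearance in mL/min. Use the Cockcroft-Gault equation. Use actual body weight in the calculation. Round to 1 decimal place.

CrCl = (140 − 43) × 87.9 / (72 × 2.05) = 8526.3 / 147.60 ≈ 57.8 mL/min

57.8 mL/min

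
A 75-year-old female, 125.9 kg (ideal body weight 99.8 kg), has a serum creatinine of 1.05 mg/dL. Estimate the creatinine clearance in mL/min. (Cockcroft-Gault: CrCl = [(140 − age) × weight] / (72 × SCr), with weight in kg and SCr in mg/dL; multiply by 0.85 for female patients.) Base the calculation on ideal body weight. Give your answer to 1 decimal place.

72.9 mL/min

CrCl = (140 − 75) × 99.8 / (72 × 1.05) × 0.85 = 6487.0 / 75.60 × 0.85 ≈ 72.9 mL/min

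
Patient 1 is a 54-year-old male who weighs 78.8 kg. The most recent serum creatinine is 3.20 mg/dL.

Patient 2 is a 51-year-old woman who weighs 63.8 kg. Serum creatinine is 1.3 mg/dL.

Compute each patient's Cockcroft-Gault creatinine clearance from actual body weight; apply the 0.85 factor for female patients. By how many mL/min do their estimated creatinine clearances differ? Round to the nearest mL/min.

Patient 1: CrCl = (140 − 54) × 78.8 / (72 × 3.2) = 6776.8 / 230.40 ≈ 29.4 mL/min
Patient 2: CrCl = (140 − 51) × 63.8 / (72 × 1.3) × 0.85 = 5678.2 / 93.60 × 0.85 ≈ 51.6 mL/min
|29.4 − 51.6| = 22.2 mL/min

22 mL/min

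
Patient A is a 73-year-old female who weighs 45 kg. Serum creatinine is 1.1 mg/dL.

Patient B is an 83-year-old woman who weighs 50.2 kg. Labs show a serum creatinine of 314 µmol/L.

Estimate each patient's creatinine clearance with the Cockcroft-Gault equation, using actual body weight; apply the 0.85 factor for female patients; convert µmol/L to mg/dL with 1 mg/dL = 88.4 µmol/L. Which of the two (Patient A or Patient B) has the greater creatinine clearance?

Patient A

Patient A: CrCl = (140 − 73) × 45 / (72 × 1.1) × 0.85 = 3015.0 / 79.20 × 0.85 ≈ 32.4 mL/min
Patient B: SCr = 314 / 88.4 = 3.552 mg/dL
Patient B: CrCl = (140 − 83) × 50.2 / (72 × 3.552) × 0.85 = 2861.4 / 255.74 × 0.85 ≈ 9.5 mL/min
32.4 vs 9.5 mL/min → Patient A is higher.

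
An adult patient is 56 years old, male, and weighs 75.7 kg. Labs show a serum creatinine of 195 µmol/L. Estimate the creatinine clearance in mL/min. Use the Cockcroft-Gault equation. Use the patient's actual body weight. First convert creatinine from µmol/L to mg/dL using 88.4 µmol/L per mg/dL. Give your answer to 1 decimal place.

40.0 mL/min

SCr = 195 / 88.4 = 2.206 mg/dL
CrCl = (140 − 56) × 75.7 / (72 × 2.206) = 6358.8 / 158.83 ≈ 40.0 mL/min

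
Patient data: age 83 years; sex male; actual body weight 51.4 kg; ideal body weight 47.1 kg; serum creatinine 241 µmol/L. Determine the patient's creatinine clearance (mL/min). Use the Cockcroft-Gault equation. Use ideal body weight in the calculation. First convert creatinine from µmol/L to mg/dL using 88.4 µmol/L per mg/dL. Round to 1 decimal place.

SCr = 241 / 88.4 = 2.726 mg/dL
CrCl = (140 − 83) × 47.1 / (72 × 2.726) = 2684.7 / 196.27 ≈ 13.7 mL/min

13.7 mL/min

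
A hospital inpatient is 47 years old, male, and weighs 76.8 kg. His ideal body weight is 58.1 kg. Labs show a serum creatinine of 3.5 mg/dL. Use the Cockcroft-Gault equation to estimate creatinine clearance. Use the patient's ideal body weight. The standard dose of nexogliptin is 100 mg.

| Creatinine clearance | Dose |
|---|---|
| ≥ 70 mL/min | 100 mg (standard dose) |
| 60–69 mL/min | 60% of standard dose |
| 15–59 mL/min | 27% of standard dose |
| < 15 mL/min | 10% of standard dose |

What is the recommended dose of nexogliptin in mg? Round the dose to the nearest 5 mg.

25 mg

CrCl = (140 − 47) × 58.1 / (72 × 3.5) = 5403.3 / 252.00 ≈ 21.4 mL/min
CrCl ≈ 21 mL/min → bracket 15–59 mL/min.
27% of 100 mg = 27 mg → 25 mg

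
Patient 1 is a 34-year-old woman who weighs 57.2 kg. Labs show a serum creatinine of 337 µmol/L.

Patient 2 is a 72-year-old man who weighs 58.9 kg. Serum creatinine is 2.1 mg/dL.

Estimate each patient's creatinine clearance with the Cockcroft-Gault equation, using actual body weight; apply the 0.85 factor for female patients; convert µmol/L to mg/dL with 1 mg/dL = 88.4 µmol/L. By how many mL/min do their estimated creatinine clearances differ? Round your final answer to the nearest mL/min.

8 mL/min

Patient 1: SCr = 337 / 88.4 = 3.812 mg/dL
Patient 1: CrCl = (140 − 34) × 57.2 / (72 × 3.812) × 0.85 = 6063.2 / 274.46 × 0.85 ≈ 18.8 mL/min
Patient 2: CrCl = (140 − 72) × 58.9 / (72 × 2.1) = 4005.2 / 151.20 ≈ 26.5 mL/min
|18.8 − 26.5| = 7.7 mL/min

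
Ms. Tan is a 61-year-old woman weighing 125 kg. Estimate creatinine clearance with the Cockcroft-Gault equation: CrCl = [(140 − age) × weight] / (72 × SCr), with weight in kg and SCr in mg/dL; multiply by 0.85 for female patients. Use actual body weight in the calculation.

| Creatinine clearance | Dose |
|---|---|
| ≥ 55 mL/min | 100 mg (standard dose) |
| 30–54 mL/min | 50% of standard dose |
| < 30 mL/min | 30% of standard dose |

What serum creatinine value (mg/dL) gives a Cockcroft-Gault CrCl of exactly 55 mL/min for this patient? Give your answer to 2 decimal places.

2.12 mg/dL

Standard dose requires CrCl ≥ 55 mL/min.
Set (140 − 61) × 125 × 0.85 / (72 × SCr) = 55
SCr = (140 − 61) × 125 × 0.85 / (72 × 55) = 2.120 mg/dL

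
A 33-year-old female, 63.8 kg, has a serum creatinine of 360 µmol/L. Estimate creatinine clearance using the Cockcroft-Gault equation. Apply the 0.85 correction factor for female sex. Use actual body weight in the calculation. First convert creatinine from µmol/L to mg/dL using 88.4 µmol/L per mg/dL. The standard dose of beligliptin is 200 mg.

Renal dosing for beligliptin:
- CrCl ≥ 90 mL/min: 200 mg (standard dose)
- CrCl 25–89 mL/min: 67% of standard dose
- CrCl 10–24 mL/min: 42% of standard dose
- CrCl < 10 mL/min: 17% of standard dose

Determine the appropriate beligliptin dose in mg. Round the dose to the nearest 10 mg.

80 mg

SCr = 360 / 88.4 = 4.072 mg/dL
CrCl = (140 − 33) × 63.8 / (72 × 4.072) × 0.85 = 6826.6 / 293.18 × 0.85 ≈ 19.8 mL/min
CrCl ≈ 20 mL/min → bracket 10–24 mL/min.
42% of 200 mg = 84 mg → 80 mg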